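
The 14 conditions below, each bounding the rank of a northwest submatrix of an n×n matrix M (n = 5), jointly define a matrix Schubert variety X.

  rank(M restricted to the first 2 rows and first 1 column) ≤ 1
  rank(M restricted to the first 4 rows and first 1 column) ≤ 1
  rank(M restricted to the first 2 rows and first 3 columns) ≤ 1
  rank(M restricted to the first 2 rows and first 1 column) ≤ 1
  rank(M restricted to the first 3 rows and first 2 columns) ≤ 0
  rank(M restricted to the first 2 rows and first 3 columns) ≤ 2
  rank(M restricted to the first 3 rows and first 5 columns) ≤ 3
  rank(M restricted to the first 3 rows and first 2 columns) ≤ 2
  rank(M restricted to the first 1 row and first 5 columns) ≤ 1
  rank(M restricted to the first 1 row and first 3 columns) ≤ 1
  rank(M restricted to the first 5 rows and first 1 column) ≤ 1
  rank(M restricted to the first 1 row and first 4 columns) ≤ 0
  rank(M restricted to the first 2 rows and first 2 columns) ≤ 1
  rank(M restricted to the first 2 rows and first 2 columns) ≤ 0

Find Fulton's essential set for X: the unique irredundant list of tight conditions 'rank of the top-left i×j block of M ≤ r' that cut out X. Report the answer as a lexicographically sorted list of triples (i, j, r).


Reconstructing r_w from the 14 given conditions:

  i=1: 0, 0, 0, 0, 1
  i=2: 0, 0, 1, 1, 2
  i=3: 0, 0, 1, 2, 3
  i=4: 1, 1, 2, 3, 4
  i=5: 1, 2, 3, 4, 5

the unique w with this rank table is (5, 3, 4, 1, 2).

|D(w)|=8, |Ess(w)|=2:

[(1, 4, 0), (3, 2, 0)]


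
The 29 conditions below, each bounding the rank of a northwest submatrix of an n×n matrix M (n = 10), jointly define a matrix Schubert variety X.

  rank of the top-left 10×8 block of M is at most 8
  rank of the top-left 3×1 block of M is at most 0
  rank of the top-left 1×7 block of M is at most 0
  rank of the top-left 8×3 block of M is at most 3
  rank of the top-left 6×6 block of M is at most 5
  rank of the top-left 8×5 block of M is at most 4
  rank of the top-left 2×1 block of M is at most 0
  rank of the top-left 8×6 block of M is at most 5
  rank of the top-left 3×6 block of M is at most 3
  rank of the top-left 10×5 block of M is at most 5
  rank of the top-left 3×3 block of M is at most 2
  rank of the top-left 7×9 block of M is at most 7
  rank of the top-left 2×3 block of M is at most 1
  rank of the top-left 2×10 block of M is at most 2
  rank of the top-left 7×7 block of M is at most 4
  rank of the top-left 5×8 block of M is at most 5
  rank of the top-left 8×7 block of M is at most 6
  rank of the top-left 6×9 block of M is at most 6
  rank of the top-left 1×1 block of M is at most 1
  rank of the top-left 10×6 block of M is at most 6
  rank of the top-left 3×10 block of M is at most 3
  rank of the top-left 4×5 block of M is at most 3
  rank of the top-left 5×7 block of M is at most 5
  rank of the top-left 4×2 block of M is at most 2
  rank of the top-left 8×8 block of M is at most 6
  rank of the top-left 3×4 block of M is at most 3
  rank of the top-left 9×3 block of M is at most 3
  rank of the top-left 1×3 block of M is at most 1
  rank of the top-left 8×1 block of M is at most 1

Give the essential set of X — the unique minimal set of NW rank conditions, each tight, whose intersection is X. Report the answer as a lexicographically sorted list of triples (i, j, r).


Reconstructing r_w from the 29 given conditions:

  R[1]: 0 | 0 | 0 | 0 | 0 | 0 | 0 | 1 | 1 | 1
  R[2]: 0 | 1 | 1 | 1 | 1 | 1 | 1 | 2 | 2 | 2
  R[3]: 0 | 1 | 2 | 2 | 2 | 2 | 2 | 3 | 3 | 3
  R[4]: 1 | 2 | 3 | 3 | 3 | 3 | 3 | 4 | 4 | 4
  R[5]: 1 | 2 | 3 | 4 | 4 | 4 | 4 | 5 | 5 | 5
  R[6]: 1 | 2 | 3 | 4 | 4 | 4 | 4 | 5 | 6 | 6
  R[7]: 1 | 2 | 3 | 4 | 4 | 4 | 4 | 5 | 6 | 7
  R[8]: 1 | 2 | 3 | 4 | 4 | 5 | 5 | 6 | 7 | 8
  R[9]: 1 | 2 | 3 | 4 | 5 | 6 | 6 | 7 | 8 | 9
  R[10]: 1 | 2 | 3 | 4 | 5 | 6 | 7 | 8 | 9 | 10

giving w = (8, 2, 3, 1, 4, 9, 10, 6, 5, 7) via Δ²R.

Fulton essential set (4 of the 16 Rothe cells):

[(1, 7, 0), (3, 1, 0), (7, 7, 4), (8, 5, 4)]


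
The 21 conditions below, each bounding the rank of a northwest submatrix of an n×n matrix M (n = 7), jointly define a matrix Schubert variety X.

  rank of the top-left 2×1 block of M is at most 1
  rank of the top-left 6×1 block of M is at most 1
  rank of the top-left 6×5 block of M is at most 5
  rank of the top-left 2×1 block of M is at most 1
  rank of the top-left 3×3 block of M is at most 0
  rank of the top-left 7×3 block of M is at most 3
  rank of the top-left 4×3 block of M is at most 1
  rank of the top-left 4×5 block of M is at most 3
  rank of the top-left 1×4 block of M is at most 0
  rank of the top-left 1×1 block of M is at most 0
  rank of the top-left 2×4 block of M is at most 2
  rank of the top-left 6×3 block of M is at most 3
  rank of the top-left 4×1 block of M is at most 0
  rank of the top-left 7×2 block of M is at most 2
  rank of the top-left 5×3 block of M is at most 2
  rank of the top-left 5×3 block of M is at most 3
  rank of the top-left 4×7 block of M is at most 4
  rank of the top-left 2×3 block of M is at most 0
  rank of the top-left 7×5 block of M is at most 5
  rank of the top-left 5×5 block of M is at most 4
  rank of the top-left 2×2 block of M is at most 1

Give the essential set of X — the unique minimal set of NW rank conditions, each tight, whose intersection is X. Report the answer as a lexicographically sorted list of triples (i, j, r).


Recovering R(i,j) via the rank-extension bound from the 21 conditions:

  i=1: 0  0  0  0  1  1  1
  i=2: 0  0  0  1  2  2  2
  i=3: 0  0  0  1  2  3  3
  i=4: 0  1  1  2  3  4  4
  i=5: 1  2  2  3  4  5  5
  i=6: 1  2  3  4  5  6  6
  i=7: 1  2  3  4  5  6  7

second differences of R give the permutation w = (5, 4, 6, 2, 1, 3, 7).

D(w) has 11 cells with 3 SE-corners; essential set:

[(1, 4, 0), (3, 3, 0), (4, 1, 0)]


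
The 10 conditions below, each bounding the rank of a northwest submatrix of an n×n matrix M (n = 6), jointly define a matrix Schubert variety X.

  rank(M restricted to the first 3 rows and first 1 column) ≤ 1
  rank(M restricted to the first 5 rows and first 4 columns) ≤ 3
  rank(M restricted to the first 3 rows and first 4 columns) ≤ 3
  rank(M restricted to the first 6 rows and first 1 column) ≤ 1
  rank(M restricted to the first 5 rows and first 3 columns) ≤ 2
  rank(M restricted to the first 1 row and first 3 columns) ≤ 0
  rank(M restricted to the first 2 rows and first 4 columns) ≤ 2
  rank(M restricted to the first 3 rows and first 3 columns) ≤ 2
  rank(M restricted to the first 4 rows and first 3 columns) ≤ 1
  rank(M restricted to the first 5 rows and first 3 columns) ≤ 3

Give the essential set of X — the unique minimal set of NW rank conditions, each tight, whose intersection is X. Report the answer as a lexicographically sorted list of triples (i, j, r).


Propagating the 10 rank bounds to every northwest block:

  R[1]: 0  0  0  1  1  1
  R[2]: 1  1  1  2  2  2
  R[3]: 1  1  1  2  3  3
  R[4]: 1  1  1  2  3  4
  R[5]: 1  2  2  3  4  5
  R[6]: 1  2  3  4  5  6

the unique w with this rank table is (4, 1, 5, 6, 2, 3).

2 SE-corners of the 7-cell Rothe diagram give Ess(w):

[(1, 3, 0), (4, 3, 1)]


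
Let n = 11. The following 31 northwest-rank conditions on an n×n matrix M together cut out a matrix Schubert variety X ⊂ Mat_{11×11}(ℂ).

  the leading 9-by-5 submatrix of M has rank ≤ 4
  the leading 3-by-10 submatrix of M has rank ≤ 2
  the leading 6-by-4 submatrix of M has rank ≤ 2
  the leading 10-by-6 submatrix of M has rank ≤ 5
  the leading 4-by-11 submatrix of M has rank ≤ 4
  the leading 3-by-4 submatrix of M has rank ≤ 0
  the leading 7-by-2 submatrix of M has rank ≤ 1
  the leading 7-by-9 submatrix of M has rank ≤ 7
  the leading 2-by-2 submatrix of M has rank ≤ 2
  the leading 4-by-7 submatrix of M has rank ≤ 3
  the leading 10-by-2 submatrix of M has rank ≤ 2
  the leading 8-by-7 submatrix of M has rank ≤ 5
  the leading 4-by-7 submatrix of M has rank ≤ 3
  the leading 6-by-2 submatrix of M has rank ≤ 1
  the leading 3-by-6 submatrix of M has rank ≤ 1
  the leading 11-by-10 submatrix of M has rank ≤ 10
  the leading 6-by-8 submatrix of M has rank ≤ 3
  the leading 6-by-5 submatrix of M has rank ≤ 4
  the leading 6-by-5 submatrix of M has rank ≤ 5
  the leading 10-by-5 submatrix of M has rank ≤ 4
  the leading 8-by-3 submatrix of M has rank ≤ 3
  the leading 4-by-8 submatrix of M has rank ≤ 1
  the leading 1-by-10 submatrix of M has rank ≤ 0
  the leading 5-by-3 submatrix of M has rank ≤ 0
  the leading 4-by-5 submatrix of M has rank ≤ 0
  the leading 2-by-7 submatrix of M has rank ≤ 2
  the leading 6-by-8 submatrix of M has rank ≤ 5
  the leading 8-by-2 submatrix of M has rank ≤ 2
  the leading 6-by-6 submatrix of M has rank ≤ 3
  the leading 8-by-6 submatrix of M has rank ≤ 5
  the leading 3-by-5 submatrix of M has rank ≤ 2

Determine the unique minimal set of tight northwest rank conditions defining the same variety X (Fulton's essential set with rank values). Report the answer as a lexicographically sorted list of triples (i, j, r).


Rank table r_w(11×11) implied by the 31 constraints:

  row 1: 0, 0, 0, 0, 0, 0, 0, 0, 0, 0, 1
  row 2: 0, 0, 0, 0, 0, 1, 1, 1, 1, 1, 2
  row 3: 0, 0, 0, 0, 0, 1, 1, 1, 2, 2, 3
  row 4: 0, 0, 0, 0, 0, 1, 1, 1, 2, 3, 4
  row 5: 0, 0, 0, 1, 1, 2, 2, 2, 3, 4, 5
  row 6: 1, 1, 1, 2, 2, 3, 3, 3, 4, 5, 6
  row 7: 1, 1, 2, 3, 3, 4, 4, 4, 5, 6, 7
  row 8: 1, 2, 3, 4, 4, 5, 5, 5, 6, 7, 8
  row 9: 1, 2, 3, 4, 4, 5, 6, 6, 7, 8, 9
  row 10: 1, 2, 3, 4, 4, 5, 6, 7, 8, 9, 10
  row 11: 1, 2, 3, 4, 5, 6, 7, 8, 9, 10, 11

so w = (11, 6, 9, 10, 4, 1, 3, 2, 7, 8, 5).

Fulton essential set (6 of the 35 Rothe cells):

[(1, 10, 0), (4, 5, 0), (4, 8, 1), (5, 3, 0), (7, 2, 1), (10, 5, 4)]


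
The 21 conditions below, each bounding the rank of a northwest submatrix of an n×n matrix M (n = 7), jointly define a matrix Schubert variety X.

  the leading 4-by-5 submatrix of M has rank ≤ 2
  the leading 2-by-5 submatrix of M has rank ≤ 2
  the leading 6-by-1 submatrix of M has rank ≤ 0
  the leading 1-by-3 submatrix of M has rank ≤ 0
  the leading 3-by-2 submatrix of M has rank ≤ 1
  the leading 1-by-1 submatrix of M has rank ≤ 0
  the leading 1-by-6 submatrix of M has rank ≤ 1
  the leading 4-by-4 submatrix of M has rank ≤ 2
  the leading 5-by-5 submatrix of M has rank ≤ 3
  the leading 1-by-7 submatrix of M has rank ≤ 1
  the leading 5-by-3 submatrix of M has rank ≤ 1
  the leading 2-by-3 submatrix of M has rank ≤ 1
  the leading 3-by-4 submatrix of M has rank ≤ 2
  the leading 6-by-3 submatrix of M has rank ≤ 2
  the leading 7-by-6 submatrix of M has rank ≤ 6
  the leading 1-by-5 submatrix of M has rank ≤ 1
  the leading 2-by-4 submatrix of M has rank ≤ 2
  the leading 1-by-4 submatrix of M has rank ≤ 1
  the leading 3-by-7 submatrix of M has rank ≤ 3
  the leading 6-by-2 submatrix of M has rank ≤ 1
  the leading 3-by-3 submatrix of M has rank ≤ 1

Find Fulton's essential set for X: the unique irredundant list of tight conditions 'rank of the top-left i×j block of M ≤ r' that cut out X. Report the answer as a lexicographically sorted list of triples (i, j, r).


Rank table r_w(7×7) implied by the 21 constraints:

  i=1: 0, 0, 0, 1, 1, 1, 1
  i=2: 0, 1, 1, 2, 2, 2, 2
  i=3: 0, 1, 1, 2, 2, 3, 3
  i=4: 0, 1, 1, 2, 2, 3, 4
  i=5: 0, 1, 1, 2, 3, 4, 5
  i=6: 0, 1, 2, 3, 4, 5, 6
  i=7: 1, 2, 3, 4, 5, 6, 7

the unique w with this rank table is (4, 2, 6, 7, 5, 3, 1).

Rothe diagram D(w) (13 cells), 4 SE-corners (essential conditions):

[(1, 3, 0), (4, 5, 2), (5, 3, 1), (6, 1, 0)]


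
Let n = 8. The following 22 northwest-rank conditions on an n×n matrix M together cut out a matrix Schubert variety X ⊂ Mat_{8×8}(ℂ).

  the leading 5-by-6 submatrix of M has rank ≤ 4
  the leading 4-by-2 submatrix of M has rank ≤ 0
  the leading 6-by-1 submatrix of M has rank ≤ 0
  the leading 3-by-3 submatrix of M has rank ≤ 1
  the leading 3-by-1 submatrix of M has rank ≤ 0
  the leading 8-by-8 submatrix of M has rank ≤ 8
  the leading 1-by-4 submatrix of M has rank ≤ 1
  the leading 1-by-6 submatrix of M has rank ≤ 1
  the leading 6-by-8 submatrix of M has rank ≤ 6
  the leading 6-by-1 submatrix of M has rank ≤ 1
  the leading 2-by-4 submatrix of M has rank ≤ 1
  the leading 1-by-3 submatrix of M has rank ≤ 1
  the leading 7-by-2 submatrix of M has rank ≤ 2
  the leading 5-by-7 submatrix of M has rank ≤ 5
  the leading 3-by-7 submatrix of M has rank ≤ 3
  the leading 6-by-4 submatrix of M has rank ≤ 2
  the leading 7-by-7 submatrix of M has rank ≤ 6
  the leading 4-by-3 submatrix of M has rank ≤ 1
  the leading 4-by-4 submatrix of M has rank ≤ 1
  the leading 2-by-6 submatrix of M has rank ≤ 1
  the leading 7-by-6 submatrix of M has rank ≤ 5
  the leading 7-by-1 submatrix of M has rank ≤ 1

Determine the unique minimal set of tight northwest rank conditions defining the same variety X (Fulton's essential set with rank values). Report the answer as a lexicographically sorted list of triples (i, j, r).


Rank table r_w(8×8) implied by the 22 constraints:

  R[1]: 0  0  1  1  1  1  1  1
  R[2]: 0  0  1  1  1  1  2  2
  R[3]: 0  0  1  1  2  2  3  3
  R[4]: 0  0  1  1  2  3  4  4
  R[5]: 0  1  2  2  3  4  5  5
  R[6]: 0  1  2  2  3  4  5  6
  R[7]: 1  2  3  3  4  5  6  7
  R[8]: 1  2  3  4  5  6  7  8

the unique w with this rank table is (3, 7, 5, 6, 2, 8, 1, 4).

|D(w)|=16, |Ess(w)|=5:

[(2, 6, 1), (4, 2, 0), (4, 4, 1), (6, 1, 0), (6, 4, 2)]


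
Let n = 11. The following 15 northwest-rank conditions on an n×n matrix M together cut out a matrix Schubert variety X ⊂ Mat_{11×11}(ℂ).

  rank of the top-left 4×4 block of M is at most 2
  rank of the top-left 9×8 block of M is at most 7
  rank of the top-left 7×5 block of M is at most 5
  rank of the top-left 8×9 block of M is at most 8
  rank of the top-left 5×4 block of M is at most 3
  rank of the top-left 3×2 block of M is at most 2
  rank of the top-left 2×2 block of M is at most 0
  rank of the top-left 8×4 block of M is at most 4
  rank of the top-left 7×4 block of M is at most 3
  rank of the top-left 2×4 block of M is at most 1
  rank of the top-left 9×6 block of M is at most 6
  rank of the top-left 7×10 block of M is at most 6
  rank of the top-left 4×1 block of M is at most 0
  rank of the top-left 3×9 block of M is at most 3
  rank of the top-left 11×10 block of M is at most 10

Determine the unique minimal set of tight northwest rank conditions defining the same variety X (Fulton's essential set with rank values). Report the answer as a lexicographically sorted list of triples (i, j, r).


Recovering R(i,j) via the rank-extension bound from the 15 conditions:

  i=1: 0 | 0 | 1 | 1 | 1 | 1 | 1 | 1 | 1 | 1 | 1
  i=2: 0 | 0 | 1 | 1 | 2 | 2 | 2 | 2 | 2 | 2 | 2
  i=3: 0 | 1 | 2 | 2 | 3 | 3 | 3 | 3 | 3 | 3 | 3
  i=4: 0 | 1 | 2 | 2 | 3 | 4 | 4 | 4 | 4 | 4 | 4
  i=5: 1 | 2 | 3 | 3 | 4 | 5 | 5 | 5 | 5 | 5 | 5
  i=6: 1 | 2 | 3 | 3 | 4 | 5 | 6 | 6 | 6 | 6 | 6
  i=7: 1 | 2 | 3 | 3 | 4 | 5 | 6 | 6 | 6 | 6 | 7
  i=8: 1 | 2 | 3 | 4 | 5 | 6 | 7 | 7 | 7 | 7 | 8
  i=9: 1 | 2 | 3 | 4 | 5 | 6 | 7 | 7 | 8 | 8 | 9
  i=10: 1 | 2 | 3 | 4 | 5 | 6 | 7 | 8 | 9 | 9 | 10
  i=11: 1 | 2 | 3 | 4 | 5 | 6 | 7 | 8 | 9 | 10 | 11

hence w(1..11) = (3, 5, 2, 6, 1, 7, 11, 4, 9, 8, 10).

Rothe diagram D(w) (14 cells), 7 SE-corners (essential conditions):

[(2, 2, 0), (2, 4, 1), (4, 1, 0), (4, 4, 2), (7, 4, 3), (7, 10, 6), (9, 8, 7)]


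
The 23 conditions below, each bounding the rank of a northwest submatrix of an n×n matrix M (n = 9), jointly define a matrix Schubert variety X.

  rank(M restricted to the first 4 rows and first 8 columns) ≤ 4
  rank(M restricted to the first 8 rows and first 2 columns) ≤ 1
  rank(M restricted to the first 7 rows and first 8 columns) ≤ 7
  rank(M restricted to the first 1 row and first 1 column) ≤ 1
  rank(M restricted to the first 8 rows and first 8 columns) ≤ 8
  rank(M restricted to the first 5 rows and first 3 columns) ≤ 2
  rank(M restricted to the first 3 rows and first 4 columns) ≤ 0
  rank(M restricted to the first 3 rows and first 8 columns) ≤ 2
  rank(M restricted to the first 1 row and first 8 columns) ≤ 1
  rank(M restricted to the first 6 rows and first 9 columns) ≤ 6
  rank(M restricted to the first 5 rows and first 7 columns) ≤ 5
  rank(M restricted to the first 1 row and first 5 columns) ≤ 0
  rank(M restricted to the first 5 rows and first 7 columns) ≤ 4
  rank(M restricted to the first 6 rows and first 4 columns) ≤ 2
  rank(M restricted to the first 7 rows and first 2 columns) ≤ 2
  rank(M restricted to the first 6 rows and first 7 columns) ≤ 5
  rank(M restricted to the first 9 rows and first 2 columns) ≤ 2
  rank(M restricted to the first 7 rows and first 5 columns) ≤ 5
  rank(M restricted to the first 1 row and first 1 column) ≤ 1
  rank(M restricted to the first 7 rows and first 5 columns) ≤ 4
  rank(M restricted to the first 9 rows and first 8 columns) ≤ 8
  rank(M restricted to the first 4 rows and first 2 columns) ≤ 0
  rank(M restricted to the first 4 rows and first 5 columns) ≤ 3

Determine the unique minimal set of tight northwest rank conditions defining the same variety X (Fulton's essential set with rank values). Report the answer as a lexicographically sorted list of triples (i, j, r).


Rank table r_w(9×9) implied by the 23 constraints:

  i=1: 0, 0, 0, 0, 0, 1, 1, 1, 1
  i=2: 0, 0, 0, 0, 1, 2, 2, 2, 2
  i=3: 0, 0, 0, 0, 1, 2, 2, 2, 3
  i=4: 0, 0, 1, 1, 2, 3, 3, 3, 4
  i=5: 1, 1, 2, 2, 3, 4, 4, 4, 5
  i=6: 1, 1, 2, 2, 3, 4, 5, 5, 6
  i=7: 1, 1, 2, 3, 4, 5, 6, 6, 7
  i=8: 1, 1, 2, 3, 4, 5, 6, 7, 8
  i=9: 1, 2, 3, 4, 5, 6, 7, 8, 9

the unique w with this rank table is (6, 5, 9, 3, 1, 7, 4, 8, 2).

6 SE-corners of the 21-cell Rothe diagram give Ess(w):

[(1, 5, 0), (3, 4, 0), (3, 8, 2), (4, 2, 0), (6, 4, 2), (8, 2, 1)]


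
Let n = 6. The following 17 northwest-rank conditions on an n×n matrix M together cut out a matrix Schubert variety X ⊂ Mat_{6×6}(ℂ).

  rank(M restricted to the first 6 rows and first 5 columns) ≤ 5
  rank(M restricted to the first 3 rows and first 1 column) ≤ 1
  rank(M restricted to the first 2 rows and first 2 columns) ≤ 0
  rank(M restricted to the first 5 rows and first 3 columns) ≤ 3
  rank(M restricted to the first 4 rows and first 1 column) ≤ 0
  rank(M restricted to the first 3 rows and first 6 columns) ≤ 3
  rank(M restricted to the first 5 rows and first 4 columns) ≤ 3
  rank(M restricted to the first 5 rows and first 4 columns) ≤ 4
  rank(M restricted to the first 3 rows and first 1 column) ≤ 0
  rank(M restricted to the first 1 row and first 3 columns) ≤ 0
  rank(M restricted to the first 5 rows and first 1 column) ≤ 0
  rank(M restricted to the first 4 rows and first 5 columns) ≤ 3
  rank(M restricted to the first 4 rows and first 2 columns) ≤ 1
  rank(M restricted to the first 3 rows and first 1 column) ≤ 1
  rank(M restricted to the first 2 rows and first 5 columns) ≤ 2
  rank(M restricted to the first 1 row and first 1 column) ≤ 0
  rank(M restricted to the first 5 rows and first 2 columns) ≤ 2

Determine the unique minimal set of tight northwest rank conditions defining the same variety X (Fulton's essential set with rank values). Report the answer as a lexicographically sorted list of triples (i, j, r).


Reconstructing r_w from the 17 given conditions:

  0 0 0 1 1 1
  0 0 1 2 2 2
  0 1 2 3 3 3
  0 1 2 3 3 4
  0 1 2 3 4 5
  1 2 3 4 5 6

reading off 1-entries of Δ²R: w = (4, 3, 2, 6, 5, 1).

D(w) has 9 cells with 4 SE-corners; essential set:

[(1, 3, 0), (2, 2, 0), (4, 5, 3), (5, 1, 0)]


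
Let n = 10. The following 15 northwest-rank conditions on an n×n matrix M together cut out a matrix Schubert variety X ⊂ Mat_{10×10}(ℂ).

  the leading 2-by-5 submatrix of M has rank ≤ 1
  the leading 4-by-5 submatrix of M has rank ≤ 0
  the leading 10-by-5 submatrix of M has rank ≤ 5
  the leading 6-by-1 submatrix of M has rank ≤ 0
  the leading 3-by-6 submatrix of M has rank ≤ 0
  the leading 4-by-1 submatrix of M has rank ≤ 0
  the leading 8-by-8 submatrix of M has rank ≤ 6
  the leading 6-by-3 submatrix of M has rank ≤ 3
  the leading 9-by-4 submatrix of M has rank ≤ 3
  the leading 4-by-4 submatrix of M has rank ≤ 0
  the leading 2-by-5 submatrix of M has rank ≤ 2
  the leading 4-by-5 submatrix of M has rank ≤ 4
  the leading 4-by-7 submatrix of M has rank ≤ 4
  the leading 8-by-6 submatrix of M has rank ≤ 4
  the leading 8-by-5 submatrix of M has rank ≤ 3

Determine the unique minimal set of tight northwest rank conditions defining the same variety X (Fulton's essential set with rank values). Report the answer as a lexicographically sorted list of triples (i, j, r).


Reconstructing r_w from the 15 given conditions:

  R[1]: 0, 0, 0, 0, 0, 0, 1, 1, 1, 1
  R[2]: 0, 0, 0, 0, 0, 0, 1, 2, 2, 2
  R[3]: 0, 0, 0, 0, 0, 0, 1, 2, 3, 3
  R[4]: 0, 0, 0, 0, 0, 1, 2, 3, 4, 4
  R[5]: 0, 1, 1, 1, 1, 2, 3, 4, 5, 5
  R[6]: 0, 1, 2, 2, 2, 3, 4, 5, 6, 6
  R[7]: 1, 2, 3, 3, 3, 4, 5, 6, 7, 7
  R[8]: 1, 2, 3, 3, 3, 4, 5, 6, 7, 8
  R[9]: 1, 2, 3, 3, 4, 5, 6, 7, 8, 9
  R[10]: 1, 2, 3, 4, 5, 6, 7, 8, 9, 10

giving w = (7, 8, 9, 6, 2, 3, 1, 10, 5, 4) via Δ²R.

Fulton essential set (5 of the 28 Rothe cells):

[(3, 6, 0), (4, 5, 0), (6, 1, 0), (8, 5, 3), (9, 4, 3)]


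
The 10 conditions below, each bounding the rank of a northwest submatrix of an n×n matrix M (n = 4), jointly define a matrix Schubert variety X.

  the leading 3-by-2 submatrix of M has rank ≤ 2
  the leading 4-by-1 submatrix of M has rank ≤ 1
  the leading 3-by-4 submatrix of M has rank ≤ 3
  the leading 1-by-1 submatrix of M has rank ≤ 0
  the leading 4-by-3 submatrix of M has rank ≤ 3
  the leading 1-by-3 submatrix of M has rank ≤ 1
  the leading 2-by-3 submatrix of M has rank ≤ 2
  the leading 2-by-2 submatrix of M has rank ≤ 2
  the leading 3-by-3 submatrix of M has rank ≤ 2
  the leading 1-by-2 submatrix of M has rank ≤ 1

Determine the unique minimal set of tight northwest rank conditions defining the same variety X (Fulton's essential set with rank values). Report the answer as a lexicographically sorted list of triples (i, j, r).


Reconstructing r_w from the 10 given conditions:

  row 1: 0 1 1 1
  row 2: 1 2 2 2
  row 3: 1 2 2 3
  row 4: 1 2 3 4

second differences of R give the permutation w = (2, 1, 4, 3).

|D(w)|=2, |Ess(w)|=2:

[(1, 1, 0), (3, 3, 2)]


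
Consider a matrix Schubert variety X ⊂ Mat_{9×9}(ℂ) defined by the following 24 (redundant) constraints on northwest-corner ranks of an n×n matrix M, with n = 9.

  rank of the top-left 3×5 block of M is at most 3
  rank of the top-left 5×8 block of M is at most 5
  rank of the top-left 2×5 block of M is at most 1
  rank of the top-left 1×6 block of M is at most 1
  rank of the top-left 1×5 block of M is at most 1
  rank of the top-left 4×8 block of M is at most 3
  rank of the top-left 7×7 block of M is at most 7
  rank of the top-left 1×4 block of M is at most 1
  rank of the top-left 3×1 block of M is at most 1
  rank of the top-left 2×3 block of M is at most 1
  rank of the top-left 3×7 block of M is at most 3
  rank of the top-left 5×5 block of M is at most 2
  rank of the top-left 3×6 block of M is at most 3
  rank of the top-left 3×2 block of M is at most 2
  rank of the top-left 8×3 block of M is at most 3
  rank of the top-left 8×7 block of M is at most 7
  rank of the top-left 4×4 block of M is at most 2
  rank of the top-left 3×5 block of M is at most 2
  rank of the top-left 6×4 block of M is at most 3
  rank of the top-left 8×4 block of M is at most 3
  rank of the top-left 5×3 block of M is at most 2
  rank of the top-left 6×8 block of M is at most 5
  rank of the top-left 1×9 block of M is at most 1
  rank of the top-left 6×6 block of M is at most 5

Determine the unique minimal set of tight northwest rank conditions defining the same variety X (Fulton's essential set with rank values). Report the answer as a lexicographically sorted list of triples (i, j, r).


The tightest implied rank at each (i,j), from the 24 conditions:

  row 1: 1  1  1  1  1  1  1  1  1
  row 2: 1  1  1  1  1  2  2  2  2
  row 3: 1  2  2  2  2  3  3  3  3
  row 4: 1  2  2  2  2  3  3  3  4
  row 5: 1  2  2  2  2  3  4  4  5
  row 6: 1  2  3  3  3  4  5  5  6
  row 7: 1  2  3  3  4  5  6  6  7
  row 8: 1  2  3  3  4  5  6  7  8
  row 9: 1  2  3  4  5  6  7  8  9

hence w(1..9) = (1, 6, 2, 9, 7, 3, 5, 8, 4).

Fulton essential set (4 of the 14 Rothe cells):

[(2, 5, 1), (4, 8, 3), (5, 5, 2), (8, 4, 3)]


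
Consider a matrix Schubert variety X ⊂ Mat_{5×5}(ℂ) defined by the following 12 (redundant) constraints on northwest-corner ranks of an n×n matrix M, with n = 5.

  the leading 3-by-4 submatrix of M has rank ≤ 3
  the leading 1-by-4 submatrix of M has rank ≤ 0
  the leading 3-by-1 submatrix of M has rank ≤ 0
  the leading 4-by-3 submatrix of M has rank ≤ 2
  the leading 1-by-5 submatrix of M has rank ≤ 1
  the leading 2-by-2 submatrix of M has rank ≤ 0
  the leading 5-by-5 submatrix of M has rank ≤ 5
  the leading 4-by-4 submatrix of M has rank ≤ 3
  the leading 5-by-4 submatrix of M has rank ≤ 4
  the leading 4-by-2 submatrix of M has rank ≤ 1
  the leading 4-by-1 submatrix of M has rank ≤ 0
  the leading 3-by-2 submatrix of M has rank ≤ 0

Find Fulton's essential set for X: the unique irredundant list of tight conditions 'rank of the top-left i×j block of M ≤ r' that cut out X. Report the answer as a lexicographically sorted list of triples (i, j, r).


Recovering R(i,j) via the rank-extension bound from the 12 conditions:

  R[1]: 0 | 0 | 0 | 0 | 1
  R[2]: 0 | 0 | 1 | 1 | 2
  R[3]: 0 | 0 | 1 | 2 | 3
  R[4]: 0 | 1 | 2 | 3 | 4
  R[5]: 1 | 2 | 3 | 4 | 5

reading off 1-entries of Δ²R: w = (5, 3, 4, 2, 1).

3 SE-corners of the 9-cell Rothe diagram give Ess(w):

[(1, 4, 0), (3, 2, 0), (4, 1, 0)]


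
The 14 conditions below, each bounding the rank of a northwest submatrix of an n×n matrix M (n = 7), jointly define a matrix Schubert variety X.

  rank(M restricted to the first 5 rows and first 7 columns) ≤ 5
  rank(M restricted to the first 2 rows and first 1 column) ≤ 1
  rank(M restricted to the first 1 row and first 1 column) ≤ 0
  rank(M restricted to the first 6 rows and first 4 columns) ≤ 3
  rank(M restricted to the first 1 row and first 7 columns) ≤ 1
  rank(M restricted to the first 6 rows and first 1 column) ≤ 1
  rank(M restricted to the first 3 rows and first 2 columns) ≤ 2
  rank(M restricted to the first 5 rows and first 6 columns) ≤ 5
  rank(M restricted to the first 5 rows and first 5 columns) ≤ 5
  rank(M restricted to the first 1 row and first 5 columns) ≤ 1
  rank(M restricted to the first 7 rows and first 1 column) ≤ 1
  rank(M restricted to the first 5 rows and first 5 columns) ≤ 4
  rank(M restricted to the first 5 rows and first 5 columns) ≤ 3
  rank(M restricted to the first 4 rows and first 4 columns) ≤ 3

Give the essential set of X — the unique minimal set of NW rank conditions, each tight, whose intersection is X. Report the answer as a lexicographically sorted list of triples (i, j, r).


Computing R[i][j] = min implied NW-rank bound (n=7, 14 conditions):

  row 1: 0 | 1 | 1 | 1 | 1 | 1 | 1
  row 2: 1 | 2 | 2 | 2 | 2 | 2 | 2
  row 3: 1 | 2 | 3 | 3 | 3 | 3 | 3
  row 4: 1 | 2 | 3 | 3 | 3 | 4 | 4
  row 5: 1 | 2 | 3 | 3 | 3 | 4 | 5
  row 6: 1 | 2 | 3 | 3 | 4 | 5 | 6
  row 7: 1 | 2 | 3 | 4 | 5 | 6 | 7

the unique w with this rank table is (2, 1, 3, 6, 7, 5, 4).

3 SE-corners of the 6-cell Rothe diagram give Ess(w):

[(1, 1, 0), (5, 5, 3), (6, 4, 3)]


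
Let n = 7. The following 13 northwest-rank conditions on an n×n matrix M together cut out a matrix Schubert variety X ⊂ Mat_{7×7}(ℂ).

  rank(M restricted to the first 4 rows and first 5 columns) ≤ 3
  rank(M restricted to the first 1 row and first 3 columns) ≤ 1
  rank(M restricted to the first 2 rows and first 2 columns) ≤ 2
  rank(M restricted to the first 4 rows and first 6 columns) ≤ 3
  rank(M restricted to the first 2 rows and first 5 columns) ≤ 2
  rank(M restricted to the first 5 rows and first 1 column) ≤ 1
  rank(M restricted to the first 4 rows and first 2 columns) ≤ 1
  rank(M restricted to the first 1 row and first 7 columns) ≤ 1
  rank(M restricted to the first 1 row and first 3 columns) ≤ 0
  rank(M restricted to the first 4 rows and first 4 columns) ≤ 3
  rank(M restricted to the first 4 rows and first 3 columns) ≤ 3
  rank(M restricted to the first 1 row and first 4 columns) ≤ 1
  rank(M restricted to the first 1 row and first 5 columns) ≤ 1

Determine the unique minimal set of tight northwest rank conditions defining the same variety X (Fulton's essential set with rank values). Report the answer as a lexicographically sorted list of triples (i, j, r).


The tightest implied rank at each (i,j), from the 13 conditions:

  i=1: 0 | 0 | 0 | 1 | 1 | 1 | 1
  i=2: 1 | 1 | 1 | 2 | 2 | 2 | 2
  i=3: 1 | 1 | 2 | 3 | 3 | 3 | 3
  i=4: 1 | 1 | 2 | 3 | 3 | 3 | 4
  i=5: 1 | 2 | 3 | 4 | 4 | 4 | 5
  i=6: 1 | 2 | 3 | 4 | 5 | 5 | 6
  i=7: 1 | 2 | 3 | 4 | 5 | 6 | 7

reading off 1-entries of Δ²R: w = (4, 1, 3, 7, 2, 5, 6).

ℓ(w)=7; the 3 essential cells (i,j,r):

[(1, 3, 0), (4, 2, 1), (4, 6, 3)]


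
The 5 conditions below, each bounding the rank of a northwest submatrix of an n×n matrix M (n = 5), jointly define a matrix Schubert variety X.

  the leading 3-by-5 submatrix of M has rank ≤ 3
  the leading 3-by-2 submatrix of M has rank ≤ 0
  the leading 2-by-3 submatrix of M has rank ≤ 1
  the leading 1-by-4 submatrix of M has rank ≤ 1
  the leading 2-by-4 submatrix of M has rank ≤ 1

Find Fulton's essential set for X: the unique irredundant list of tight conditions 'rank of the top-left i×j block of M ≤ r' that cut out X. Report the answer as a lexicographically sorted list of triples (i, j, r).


Propagating the 5 rank bounds to every northwest block:

  i=1: 0  0  1  1  1
  i=2: 0  0  1  1  2
  i=3: 0  0  1  2  3
  i=4: 1  1  2  3  4
  i=5: 1  2  3  4  5

giving w = (3, 5, 4, 1, 2) via Δ²R.

ℓ(w)=7; the 2 essential cells (i,j,r):

[(2, 4, 1), (3, 2, 0)]


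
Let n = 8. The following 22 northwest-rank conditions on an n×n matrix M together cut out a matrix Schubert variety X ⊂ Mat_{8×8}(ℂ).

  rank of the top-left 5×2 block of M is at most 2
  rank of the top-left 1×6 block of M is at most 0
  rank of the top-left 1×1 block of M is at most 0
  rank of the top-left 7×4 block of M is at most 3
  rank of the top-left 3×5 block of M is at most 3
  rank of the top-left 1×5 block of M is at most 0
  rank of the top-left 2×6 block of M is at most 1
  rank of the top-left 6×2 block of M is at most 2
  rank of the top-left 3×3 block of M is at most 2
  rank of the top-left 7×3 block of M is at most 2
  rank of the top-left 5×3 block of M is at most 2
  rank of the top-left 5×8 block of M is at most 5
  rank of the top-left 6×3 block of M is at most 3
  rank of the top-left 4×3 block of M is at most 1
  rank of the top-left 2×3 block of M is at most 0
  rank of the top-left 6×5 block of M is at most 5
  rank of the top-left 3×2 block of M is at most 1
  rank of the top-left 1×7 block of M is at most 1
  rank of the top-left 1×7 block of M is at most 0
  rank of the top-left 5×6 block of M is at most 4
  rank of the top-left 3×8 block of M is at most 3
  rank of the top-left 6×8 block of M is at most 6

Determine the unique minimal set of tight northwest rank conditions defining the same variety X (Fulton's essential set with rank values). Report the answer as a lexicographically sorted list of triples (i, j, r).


Computing R[i][j] = min implied NW-rank bound (n=8, 22 conditions):

  i=1: 0, 0, 0, 0, 0, 0, 0, 1
  i=2: 0, 0, 0, 1, 1, 1, 1, 2
  i=3: 1, 1, 1, 2, 2, 2, 2, 3
  i=4: 1, 1, 1, 2, 3, 3, 3, 4
  i=5: 1, 2, 2, 3, 4, 4, 4, 5
  i=6: 1, 2, 2, 3, 4, 5, 5, 6
  i=7: 1, 2, 2, 3, 4, 5, 6, 7
  i=8: 1, 2, 3, 4, 5, 6, 7, 8

so w = (8, 4, 1, 5, 2, 6, 7, 3).

Rothe diagram D(w) (14 cells), 4 SE-corners (essential conditions):

[(1, 7, 0), (2, 3, 0), (4, 3, 1), (7, 3, 2)]


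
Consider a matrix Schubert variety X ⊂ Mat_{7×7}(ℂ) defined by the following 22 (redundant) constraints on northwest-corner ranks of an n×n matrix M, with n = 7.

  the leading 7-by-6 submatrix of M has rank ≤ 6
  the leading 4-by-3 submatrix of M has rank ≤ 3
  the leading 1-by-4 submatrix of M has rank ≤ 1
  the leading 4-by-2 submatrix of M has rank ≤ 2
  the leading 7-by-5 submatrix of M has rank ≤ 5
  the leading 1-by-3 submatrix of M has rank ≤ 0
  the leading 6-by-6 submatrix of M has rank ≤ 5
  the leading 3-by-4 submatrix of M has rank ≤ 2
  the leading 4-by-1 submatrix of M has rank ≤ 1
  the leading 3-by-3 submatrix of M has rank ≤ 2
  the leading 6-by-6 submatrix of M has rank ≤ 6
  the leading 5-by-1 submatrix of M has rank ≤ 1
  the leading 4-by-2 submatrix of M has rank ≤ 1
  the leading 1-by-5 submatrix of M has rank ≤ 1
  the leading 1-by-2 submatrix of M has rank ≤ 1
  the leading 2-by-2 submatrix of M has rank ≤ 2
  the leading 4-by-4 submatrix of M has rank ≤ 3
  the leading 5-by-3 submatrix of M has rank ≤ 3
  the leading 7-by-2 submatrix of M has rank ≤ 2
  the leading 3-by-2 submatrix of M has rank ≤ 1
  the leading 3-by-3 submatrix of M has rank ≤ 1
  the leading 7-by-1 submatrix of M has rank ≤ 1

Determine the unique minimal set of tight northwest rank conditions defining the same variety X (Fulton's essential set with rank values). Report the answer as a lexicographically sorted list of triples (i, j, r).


The tightest implied rank at each (i,j), from the 22 conditions:

  i=1: 0 | 0 | 0 | 1 | 1 | 1 | 1
  i=2: 1 | 1 | 1 | 2 | 2 | 2 | 2
  i=3: 1 | 1 | 1 | 2 | 3 | 3 | 3
  i=4: 1 | 1 | 2 | 3 | 4 | 4 | 4
  i=5: 1 | 2 | 3 | 4 | 5 | 5 | 5
  i=6: 1 | 2 | 3 | 4 | 5 | 5 | 6
  i=7: 1 | 2 | 3 | 4 | 5 | 6 | 7

hence w(1..7) = (4, 1, 5, 3, 2, 7, 6).

ℓ(w)=7; the 4 essential cells (i,j,r):

[(1, 3, 0), (3, 3, 1), (4, 2, 1), (6, 6, 5)]


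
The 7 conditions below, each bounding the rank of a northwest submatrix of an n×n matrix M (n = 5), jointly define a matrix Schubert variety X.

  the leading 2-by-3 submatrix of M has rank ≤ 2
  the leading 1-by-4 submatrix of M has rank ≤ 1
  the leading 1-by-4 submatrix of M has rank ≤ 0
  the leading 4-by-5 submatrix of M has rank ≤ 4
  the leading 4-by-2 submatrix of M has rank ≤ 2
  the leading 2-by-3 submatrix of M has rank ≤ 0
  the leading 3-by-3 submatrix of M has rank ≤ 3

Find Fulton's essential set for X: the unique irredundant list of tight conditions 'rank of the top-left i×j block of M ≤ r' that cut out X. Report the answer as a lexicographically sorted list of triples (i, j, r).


The tightest implied rank at each (i,j), from the 7 conditions:

  0 0 0 0 1
  0 0 0 1 2
  1 1 1 2 3
  1 2 2 3 4
  1 2 3 4 5

reading off 1-entries of Δ²R: w = (5, 4, 1, 2, 3).

D(w) has 7 cells with 2 SE-corners; essential set:

[(1, 4, 0), (2, 3, 0)]


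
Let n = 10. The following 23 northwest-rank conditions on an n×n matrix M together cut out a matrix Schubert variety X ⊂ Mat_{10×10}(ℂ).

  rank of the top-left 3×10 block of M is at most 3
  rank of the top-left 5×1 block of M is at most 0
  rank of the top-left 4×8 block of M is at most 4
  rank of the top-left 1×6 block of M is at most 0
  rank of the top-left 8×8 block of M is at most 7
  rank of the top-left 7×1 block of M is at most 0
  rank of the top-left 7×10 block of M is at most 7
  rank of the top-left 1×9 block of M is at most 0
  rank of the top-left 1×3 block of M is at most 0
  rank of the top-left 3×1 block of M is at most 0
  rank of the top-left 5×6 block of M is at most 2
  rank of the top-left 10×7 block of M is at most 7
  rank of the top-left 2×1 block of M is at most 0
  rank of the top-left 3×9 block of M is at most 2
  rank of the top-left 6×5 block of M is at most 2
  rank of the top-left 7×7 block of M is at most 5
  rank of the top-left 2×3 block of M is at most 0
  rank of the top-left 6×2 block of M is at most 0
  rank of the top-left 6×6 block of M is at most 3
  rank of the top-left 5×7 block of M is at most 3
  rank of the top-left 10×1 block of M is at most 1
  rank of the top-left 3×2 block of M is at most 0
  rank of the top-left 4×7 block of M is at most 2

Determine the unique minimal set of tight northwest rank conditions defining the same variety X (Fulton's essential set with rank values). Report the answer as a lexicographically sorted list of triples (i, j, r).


Propagating the 23 rank bounds to every northwest block:

  R[1]: 0, 0, 0, 0, 0, 0, 0, 0, 0, 1
  R[2]: 0, 0, 0, 1, 1, 1, 1, 1, 1, 2
  R[3]: 0, 0, 1, 2, 2, 2, 2, 2, 2, 3
  R[4]: 0, 0, 1, 2, 2, 2, 2, 3, 3, 4
  R[5]: 0, 0, 1, 2, 2, 2, 3, 4, 4, 5
  R[6]: 0, 0, 1, 2, 2, 3, 4, 5, 5, 6
  R[7]: 0, 1, 2, 3, 3, 4, 5, 6, 6, 7
  R[8]: 1, 2, 3, 4, 4, 5, 6, 7, 7, 8
  R[9]: 1, 2, 3, 4, 5, 6, 7, 8, 8, 9
  R[10]: 1, 2, 3, 4, 5, 6, 7, 8, 9, 10

second differences of R give the permutation w = (10, 4, 3, 8, 7, 6, 2, 1, 5, 9).

ℓ(w)=27; the 7 essential cells (i,j,r):

[(1, 9, 0), (2, 3, 0), (4, 7, 2), (5, 6, 2), (6, 2, 0), (6, 5, 2), (7, 1, 0)]


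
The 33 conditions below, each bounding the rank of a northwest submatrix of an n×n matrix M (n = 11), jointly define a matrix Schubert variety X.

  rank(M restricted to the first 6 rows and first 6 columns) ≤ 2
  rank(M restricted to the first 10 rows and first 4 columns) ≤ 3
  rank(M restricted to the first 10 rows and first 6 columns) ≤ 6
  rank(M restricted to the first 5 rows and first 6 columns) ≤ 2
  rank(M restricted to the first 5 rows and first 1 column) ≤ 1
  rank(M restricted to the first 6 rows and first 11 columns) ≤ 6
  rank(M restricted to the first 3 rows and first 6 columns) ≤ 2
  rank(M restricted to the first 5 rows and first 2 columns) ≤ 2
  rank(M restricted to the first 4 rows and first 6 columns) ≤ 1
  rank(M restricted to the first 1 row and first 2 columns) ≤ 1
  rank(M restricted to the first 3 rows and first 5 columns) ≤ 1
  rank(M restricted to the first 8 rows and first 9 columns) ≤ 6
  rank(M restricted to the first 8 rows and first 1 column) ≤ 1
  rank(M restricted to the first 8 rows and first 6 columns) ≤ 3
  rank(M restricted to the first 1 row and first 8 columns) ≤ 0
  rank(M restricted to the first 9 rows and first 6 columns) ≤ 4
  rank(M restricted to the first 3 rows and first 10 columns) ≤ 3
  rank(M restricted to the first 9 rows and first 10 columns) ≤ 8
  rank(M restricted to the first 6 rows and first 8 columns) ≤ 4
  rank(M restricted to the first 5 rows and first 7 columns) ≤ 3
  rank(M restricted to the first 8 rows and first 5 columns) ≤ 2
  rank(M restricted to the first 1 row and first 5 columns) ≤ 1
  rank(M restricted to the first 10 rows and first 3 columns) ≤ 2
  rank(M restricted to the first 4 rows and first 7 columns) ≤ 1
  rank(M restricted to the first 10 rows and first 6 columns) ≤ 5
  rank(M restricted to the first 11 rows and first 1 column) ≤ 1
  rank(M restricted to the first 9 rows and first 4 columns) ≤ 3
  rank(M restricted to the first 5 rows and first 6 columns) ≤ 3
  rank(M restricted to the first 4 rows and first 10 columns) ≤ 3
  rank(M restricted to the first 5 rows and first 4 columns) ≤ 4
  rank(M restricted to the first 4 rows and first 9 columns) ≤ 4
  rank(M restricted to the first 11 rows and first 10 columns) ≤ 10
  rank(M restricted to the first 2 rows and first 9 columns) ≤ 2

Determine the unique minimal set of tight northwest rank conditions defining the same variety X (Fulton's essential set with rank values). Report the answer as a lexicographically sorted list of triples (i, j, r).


Reconstructing r_w from the 33 given conditions:

  i=1: 0, 0, 0, 0, 0, 0, 0, 0, 1, 1, 1
  i=2: 1, 1, 1, 1, 1, 1, 1, 1, 2, 2, 2
  i=3: 1, 1, 1, 1, 1, 1, 1, 2, 3, 3, 3
  i=4: 1, 1, 1, 1, 1, 1, 1, 2, 3, 3, 4
  i=5: 1, 2, 2, 2, 2, 2, 2, 3, 4, 4, 5
  i=6: 1, 2, 2, 2, 2, 2, 3, 4, 5, 5, 6
  i=7: 1, 2, 2, 2, 2, 3, 4, 5, 6, 6, 7
  i=8: 1, 2, 2, 2, 2, 3, 4, 5, 6, 7, 8
  i=9: 1, 2, 2, 3, 3, 4, 5, 6, 7, 8, 9
  i=10: 1, 2, 2, 3, 4, 5, 6, 7, 8, 9, 10
  i=11: 1, 2, 3, 4, 5, 6, 7, 8, 9, 10, 11

so w = (9, 1, 8, 11, 2, 7, 6, 10, 4, 5, 3).

ℓ(w)=33; the 6 essential cells (i,j,r):

[(1, 8, 0), (4, 7, 1), (4, 10, 3), (6, 6, 2), (8, 5, 2), (10, 3, 2)]
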